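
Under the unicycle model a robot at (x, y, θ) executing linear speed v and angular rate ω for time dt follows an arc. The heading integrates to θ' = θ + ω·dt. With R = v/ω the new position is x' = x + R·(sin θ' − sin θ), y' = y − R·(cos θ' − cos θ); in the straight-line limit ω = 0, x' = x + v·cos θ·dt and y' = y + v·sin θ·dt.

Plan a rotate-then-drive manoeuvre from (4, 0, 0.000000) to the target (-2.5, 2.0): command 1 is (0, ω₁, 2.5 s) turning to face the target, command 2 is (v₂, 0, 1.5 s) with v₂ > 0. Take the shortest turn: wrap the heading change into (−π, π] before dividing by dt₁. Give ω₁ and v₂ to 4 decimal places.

ω₁ = 1.1372, v₂ = 4.5338

heading to target = atan2(2−0, -2.5−4) = 2.8431
Δθ = wrap(2.8431 − 0.0000) = 2.8431; ω₁ = Δθ/dt₁ = 1.1372
distance = √((-2.5−4)² + (2−0)²) = 6.8007; v₂ = distance/dt₂ = 4.5338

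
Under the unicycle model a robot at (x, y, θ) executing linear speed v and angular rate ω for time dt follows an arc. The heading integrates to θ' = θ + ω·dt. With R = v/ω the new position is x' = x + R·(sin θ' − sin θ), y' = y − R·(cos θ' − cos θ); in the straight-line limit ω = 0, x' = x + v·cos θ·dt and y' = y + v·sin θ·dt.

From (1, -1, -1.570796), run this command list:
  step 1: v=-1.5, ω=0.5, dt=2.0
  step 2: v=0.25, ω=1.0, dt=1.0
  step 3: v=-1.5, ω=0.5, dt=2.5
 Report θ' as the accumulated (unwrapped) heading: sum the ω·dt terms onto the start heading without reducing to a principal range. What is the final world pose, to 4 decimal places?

(-1.8739, -1.5450, 1.6792)

step 1: θ'=-0.5708 (R=-3.0000) → pose (-0.3791, 1.5244, -0.5708)
step 2: θ'=0.4292 (R=0.2500) → pose (-0.1400, 1.5075, 0.4292)
step 3: θ'=1.6792 (R=-3.0000) → pose (-1.8739, -1.5450, 1.6792)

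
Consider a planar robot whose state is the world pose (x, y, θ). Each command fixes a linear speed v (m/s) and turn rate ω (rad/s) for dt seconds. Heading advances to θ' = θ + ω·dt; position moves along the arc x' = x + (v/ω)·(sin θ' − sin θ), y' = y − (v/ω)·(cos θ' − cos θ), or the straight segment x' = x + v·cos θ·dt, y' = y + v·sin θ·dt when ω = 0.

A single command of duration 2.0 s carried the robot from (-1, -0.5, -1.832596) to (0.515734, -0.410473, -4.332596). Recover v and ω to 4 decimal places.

v = -1.0000, ω = -1.2500

Δθ = -4.332596 − -1.832596 = -2.500000
ω = Δθ/dt = -2.500000/2.0 = -1.2500
R = Δx/(sin θ' − sin θ) = 0.8000
v = R·ω = 0.8000·-1.2500 = -1.0000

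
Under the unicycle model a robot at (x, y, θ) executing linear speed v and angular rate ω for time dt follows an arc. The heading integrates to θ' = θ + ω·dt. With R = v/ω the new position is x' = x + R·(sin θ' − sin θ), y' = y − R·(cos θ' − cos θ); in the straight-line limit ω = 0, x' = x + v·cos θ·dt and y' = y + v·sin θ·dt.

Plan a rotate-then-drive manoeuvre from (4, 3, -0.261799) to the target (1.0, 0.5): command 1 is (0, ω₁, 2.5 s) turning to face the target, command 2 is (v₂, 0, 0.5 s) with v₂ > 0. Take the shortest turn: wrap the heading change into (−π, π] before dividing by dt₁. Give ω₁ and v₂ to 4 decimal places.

heading to target = atan2(0.5−3, 1−4) = -2.4469
Δθ = wrap(-2.4469 − -0.2618) = -2.1851; ω₁ = Δθ/dt₁ = -0.8740
distance = √((1−4)² + (0.5−3)²) = 3.9051; v₂ = distance/dt₂ = 7.8102

ω₁ = -0.8740, v₂ = 7.8102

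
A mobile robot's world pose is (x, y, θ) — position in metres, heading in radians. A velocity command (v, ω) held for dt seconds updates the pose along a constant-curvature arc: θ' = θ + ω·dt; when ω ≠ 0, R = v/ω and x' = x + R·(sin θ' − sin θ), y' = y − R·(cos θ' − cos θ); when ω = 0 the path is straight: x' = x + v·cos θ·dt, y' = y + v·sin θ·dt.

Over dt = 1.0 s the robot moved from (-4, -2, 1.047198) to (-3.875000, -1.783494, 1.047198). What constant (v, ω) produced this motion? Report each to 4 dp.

v = 0.2500, ω = 0.0000

Δθ = 1.047198 − 1.047198 = 0.000000
ω = Δθ/dt = 0.000000/1.0 = 0.0000
ω = 0 → v = (Δx·cos θ + Δy·sin θ)/dt = 0.2500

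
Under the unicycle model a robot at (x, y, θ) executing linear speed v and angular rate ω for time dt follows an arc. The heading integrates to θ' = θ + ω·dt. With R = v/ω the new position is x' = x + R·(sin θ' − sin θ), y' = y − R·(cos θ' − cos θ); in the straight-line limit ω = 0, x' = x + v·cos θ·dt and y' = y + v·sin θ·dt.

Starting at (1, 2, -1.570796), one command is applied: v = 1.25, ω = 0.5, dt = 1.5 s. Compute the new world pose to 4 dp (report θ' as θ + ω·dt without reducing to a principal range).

(1.6708, 0.2959, -0.8208)

θ' = -1.5708 + 0.5·1.5 = -0.8208
R = v/ω = 1.25/0.5 = 2.5000
x' = 1 + 2.5000·(sin -0.8208 − sin -1.5708) = 1.6708
y' = 2 − 2.5000·(cos -0.8208 − cos -1.5708) = 0.2959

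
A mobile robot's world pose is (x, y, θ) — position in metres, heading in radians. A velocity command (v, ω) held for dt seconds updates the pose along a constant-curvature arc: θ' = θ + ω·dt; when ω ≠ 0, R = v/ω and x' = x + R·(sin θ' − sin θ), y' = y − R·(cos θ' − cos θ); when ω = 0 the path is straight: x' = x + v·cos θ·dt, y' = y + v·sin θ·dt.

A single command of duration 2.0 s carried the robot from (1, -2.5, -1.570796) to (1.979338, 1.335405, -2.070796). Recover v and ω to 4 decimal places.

v = -2.0000, ω = -0.2500

Δθ = -2.070796 − -1.570796 = -0.500000
ω = Δθ/dt = -0.500000/2.0 = -0.2500
R = −Δy/(cos θ' − cos θ) = 8.0000
v = R·ω = 8.0000·-0.2500 = -2.0000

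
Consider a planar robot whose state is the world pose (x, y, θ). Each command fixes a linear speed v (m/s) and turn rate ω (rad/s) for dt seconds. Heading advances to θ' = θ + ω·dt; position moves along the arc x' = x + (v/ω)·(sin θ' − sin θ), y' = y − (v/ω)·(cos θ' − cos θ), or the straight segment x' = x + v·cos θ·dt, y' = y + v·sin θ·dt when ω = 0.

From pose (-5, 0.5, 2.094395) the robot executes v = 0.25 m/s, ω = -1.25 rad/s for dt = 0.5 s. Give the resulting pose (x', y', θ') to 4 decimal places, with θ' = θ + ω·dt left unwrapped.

(-5.0258, 0.6202, 1.4694)

θ' = 2.0944 + -1.25·0.5 = 1.4694
R = v/ω = 0.25/-1.25 = -0.2000
x' = -5 + -0.2000·(sin 1.4694 − sin 2.0944) = -5.0258
y' = 0.5 − -0.2000·(cos 1.4694 − cos 2.0944) = 0.6202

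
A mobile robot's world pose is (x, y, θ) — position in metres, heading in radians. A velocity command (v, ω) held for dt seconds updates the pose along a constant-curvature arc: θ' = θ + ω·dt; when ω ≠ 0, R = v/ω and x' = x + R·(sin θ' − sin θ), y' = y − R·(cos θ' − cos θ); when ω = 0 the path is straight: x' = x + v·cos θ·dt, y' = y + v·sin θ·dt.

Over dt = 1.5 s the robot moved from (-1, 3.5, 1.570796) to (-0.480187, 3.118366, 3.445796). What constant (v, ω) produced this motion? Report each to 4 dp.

Δθ = 3.445796 − 1.570796 = 1.875000
ω = Δθ/dt = 1.875000/1.5 = 1.2500
R = Δx/(sin θ' − sin θ) = -0.4000
v = R·ω = -0.4000·1.2500 = -0.5000

v = -0.5000, ω = 1.2500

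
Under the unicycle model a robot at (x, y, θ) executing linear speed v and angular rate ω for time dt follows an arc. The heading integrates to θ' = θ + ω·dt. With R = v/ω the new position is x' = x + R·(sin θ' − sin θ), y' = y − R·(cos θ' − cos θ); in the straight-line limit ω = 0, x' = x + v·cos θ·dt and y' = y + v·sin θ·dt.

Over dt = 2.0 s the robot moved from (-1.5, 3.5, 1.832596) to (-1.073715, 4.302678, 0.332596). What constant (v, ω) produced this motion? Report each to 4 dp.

Δθ = 0.332596 − 1.832596 = -1.500000
ω = Δθ/dt = -1.500000/2.0 = -0.7500
R = −Δy/(cos θ' − cos θ) = -0.6667
v = R·ω = -0.6667·-0.7500 = 0.5000

v = 0.5000, ω = -0.7500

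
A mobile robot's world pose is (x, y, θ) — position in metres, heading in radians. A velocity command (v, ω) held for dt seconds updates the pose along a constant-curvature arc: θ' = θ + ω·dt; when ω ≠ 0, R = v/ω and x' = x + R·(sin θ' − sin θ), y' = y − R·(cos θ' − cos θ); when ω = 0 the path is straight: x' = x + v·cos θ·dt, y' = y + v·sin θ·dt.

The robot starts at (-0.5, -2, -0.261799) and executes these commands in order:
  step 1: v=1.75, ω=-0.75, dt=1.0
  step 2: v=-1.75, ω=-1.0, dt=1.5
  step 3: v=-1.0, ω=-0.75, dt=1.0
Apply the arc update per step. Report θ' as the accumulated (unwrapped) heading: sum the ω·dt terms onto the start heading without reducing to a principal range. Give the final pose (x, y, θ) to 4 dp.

step 1: θ'=-1.0118 (R=-2.3333) → pose (0.8743, -3.0164, -1.0118)
step 2: θ'=-2.5118 (R=1.7500) → pose (1.3272, -0.6740, -2.5118)
step 3: θ'=-3.2618 (R=1.3333) → pose (2.2724, -0.4278, -3.2618)

(2.2724, -0.4278, -3.2618)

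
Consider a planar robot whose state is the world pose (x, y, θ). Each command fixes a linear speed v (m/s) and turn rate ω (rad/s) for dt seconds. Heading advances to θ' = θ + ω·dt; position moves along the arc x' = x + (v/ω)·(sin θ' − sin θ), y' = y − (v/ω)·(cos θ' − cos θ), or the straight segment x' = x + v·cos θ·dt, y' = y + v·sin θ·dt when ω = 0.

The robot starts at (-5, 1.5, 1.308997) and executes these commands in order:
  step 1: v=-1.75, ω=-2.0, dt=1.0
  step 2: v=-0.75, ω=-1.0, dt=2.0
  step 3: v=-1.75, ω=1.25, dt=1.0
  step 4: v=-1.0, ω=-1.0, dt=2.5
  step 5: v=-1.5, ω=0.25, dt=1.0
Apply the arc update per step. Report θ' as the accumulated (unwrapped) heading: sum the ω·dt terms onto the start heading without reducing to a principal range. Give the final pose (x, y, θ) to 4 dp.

step 1: θ'=-0.6910 (R=0.8750) → pose (-6.4028, 1.0522, -0.6910)
step 2: θ'=-2.6910 (R=0.7500) → pose (-6.2515, 2.3053, -2.6910)
step 3: θ'=-1.4410 (R=-1.4000) → pose (-5.4729, 3.7468, -1.4410)
step 4: θ'=-3.9410 (R=1.0000) → pose (-3.7644, 4.5733, -3.9410)
step 5: θ'=-3.6910 (R=-6.0000) → pose (-2.5958, 3.6391, -3.6910)

(-2.5958, 3.6391, -3.6910)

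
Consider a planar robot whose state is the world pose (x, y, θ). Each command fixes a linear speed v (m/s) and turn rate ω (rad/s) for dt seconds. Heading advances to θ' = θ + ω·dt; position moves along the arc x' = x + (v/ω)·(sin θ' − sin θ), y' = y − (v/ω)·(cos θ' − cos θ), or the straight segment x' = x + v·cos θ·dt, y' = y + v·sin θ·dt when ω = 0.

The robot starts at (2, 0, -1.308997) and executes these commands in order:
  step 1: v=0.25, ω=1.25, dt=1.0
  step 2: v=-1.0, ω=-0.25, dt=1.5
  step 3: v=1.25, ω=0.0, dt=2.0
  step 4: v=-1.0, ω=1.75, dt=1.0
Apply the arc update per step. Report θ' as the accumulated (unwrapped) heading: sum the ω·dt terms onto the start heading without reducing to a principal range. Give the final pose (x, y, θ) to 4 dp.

(2.2102, -1.2097, 1.3160)

step 1: θ'=-0.0590 (R=0.2000) → pose (2.1814, -0.1479, -0.0590)
step 2: θ'=-0.4340 (R=4.0000) → pose (0.7352, 0.2160, -0.4340)
step 3: θ'=-0.4340 (straight) → pose (3.0035, -0.8353, -0.4340)
step 4: θ'=1.3160 (R=-0.5714) → pose (2.2102, -1.2097, 1.3160)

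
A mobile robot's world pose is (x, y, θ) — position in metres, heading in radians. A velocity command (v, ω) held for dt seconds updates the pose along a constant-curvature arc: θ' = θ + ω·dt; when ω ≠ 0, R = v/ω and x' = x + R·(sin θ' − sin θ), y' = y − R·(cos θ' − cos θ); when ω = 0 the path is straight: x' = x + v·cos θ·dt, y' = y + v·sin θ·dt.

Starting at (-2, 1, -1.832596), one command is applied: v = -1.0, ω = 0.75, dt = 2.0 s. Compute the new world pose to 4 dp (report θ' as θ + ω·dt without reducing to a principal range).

(-2.8526, 2.6054, -0.3326)

θ' = -1.8326 + 0.75·2.0 = -0.3326
R = v/ω = -1.0/0.75 = -1.3333
x' = -2 + -1.3333·(sin -0.3326 − sin -1.8326) = -2.8526
y' = 1 − -1.3333·(cos -0.3326 − cos -1.8326) = 2.6054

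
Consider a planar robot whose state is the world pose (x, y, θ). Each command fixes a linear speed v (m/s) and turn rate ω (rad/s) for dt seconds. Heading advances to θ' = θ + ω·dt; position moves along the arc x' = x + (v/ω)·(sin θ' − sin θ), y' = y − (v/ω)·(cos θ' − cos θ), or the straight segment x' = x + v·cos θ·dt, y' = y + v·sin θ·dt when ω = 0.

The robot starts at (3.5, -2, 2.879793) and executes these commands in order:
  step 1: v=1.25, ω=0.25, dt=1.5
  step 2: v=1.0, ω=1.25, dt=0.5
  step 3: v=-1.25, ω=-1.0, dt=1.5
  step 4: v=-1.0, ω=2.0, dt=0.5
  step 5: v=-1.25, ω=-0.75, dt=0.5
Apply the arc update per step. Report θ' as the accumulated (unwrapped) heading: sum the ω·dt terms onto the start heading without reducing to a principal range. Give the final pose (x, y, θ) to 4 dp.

(3.9807, -2.1775, 3.0048)

step 1: θ'=3.2548 (R=5.0000) → pose (1.6411, -1.8616, 3.2548)
step 2: θ'=3.8798 (R=0.8000) → pose (1.1931, -2.0648, 3.8798)
step 3: θ'=2.3798 (R=1.2500) → pose (2.8971, -2.0849, 2.3798)
step 4: θ'=3.3798 (R=-0.5000) → pose (3.3602, -2.2090, 3.3798)
step 5: θ'=3.0048 (R=1.6667) → pose (3.9807, -2.1775, 3.0048)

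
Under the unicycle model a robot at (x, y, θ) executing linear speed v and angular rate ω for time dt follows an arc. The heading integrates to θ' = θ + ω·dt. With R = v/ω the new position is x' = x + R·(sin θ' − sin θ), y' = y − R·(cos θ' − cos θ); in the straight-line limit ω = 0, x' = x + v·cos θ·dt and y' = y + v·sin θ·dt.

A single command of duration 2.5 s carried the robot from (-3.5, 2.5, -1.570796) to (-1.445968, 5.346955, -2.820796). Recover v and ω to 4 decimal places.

v = -1.5000, ω = -0.5000

Δθ = -2.820796 − -1.570796 = -1.250000
ω = Δθ/dt = -1.250000/2.5 = -0.5000
R = −Δy/(cos θ' − cos θ) = 3.0000
v = R·ω = 3.0000·-0.5000 = -1.5000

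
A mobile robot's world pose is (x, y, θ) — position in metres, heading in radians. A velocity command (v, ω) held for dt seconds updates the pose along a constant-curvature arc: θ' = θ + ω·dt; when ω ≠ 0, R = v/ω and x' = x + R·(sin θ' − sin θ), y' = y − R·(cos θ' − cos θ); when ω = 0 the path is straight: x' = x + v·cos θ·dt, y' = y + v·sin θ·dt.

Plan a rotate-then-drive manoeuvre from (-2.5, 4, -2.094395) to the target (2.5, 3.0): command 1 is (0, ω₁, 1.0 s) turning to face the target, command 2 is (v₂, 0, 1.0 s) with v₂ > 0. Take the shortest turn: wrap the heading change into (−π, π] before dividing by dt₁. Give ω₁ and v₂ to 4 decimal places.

heading to target = atan2(3−4, 2.5−-2.5) = -0.1974
Δθ = wrap(-0.1974 − -2.0944) = 1.8970; ω₁ = Δθ/dt₁ = 1.8970
distance = √((2.5−-2.5)² + (3−4)²) = 5.0990; v₂ = distance/dt₂ = 5.0990

ω₁ = 1.8970, v₂ = 5.0990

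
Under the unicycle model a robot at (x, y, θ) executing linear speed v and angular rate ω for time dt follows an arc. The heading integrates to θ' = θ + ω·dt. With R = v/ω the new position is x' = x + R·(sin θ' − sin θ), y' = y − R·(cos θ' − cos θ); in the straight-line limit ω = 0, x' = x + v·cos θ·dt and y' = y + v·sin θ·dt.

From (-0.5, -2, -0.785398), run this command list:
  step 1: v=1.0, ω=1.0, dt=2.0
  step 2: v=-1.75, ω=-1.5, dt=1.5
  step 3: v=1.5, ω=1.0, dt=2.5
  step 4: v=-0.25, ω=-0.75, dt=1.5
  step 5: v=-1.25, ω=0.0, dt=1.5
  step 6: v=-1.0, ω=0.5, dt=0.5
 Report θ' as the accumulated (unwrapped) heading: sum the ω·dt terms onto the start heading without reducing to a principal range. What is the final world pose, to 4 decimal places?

(-0.6050, -2.3507, 0.5896)

step 1: θ'=1.2146 (R=1.0000) → pose (1.1443, -1.6416, 1.2146)
step 2: θ'=-1.0354 (R=1.1667) → pose (-0.9525, -1.8300, -1.0354)
step 3: θ'=1.4646 (R=1.5000) → pose (1.8291, -1.2237, 1.4646)
step 4: θ'=0.3396 (R=0.3333) → pose (1.6087, -1.5027, 0.3396)
step 5: θ'=0.3396 (straight) → pose (-0.1592, -2.1273, 0.3396)
step 6: θ'=0.5896 (R=-2.0000) → pose (-0.6050, -2.3507, 0.5896)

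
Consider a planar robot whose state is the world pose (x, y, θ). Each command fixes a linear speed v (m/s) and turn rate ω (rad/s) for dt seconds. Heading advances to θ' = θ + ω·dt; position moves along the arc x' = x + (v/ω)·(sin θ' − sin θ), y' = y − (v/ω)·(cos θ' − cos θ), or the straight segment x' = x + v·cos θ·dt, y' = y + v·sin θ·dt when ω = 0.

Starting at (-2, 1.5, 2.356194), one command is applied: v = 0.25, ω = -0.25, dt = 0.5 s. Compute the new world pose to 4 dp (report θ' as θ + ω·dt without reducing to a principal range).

(-2.0826, 1.5937, 2.2312)

θ' = 2.3562 + -0.25·0.5 = 2.2312
R = v/ω = 0.25/-0.25 = -1.0000
x' = -2 + -1.0000·(sin 2.2312 − sin 2.3562) = -2.0826
y' = 1.5 − -1.0000·(cos 2.2312 − cos 2.3562) = 1.5937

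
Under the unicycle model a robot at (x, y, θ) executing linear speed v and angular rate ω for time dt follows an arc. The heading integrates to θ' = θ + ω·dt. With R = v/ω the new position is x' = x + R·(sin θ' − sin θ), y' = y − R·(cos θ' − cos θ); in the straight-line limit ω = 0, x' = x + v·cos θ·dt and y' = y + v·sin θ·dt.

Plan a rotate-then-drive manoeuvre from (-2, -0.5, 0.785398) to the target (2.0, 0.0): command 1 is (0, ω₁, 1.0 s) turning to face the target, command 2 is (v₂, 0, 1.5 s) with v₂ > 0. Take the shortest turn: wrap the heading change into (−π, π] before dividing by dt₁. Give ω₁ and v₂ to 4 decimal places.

ω₁ = -0.6610, v₂ = 2.6874

heading to target = atan2(0−-0.5, 2−-2) = 0.1244
Δθ = wrap(0.1244 − 0.7854) = -0.6610; ω₁ = Δθ/dt₁ = -0.6610
distance = √((2−-2)² + (0−-0.5)²) = 4.0311; v₂ = distance/dt₂ = 2.6874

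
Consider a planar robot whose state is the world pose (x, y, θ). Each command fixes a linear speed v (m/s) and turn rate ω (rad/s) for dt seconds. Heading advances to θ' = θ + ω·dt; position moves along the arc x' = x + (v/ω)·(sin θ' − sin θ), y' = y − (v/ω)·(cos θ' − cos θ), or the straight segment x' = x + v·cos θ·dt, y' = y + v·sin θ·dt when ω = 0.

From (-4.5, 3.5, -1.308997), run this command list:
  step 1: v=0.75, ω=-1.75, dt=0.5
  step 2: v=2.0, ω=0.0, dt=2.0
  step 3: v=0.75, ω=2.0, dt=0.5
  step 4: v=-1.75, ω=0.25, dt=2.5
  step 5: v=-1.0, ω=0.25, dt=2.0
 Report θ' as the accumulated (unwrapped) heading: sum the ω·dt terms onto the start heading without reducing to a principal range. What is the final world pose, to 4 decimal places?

step 1: θ'=-2.1840 (R=-0.4286) → pose (-4.5635, 3.1424, -2.1840)
step 2: θ'=-2.1840 (straight) → pose (-6.8654, -0.1288, -2.1840)
step 3: θ'=-1.1840 (R=0.3750) → pose (-6.9060, -0.4861, -1.1840)
step 4: θ'=-0.5590 (R=-7.0000) → pose (-9.6765, 2.8079, -0.5590)
step 5: θ'=-0.0590 (R=-4.0000) → pose (-11.5620, 3.4098, -0.0590)

(-11.5620, 3.4098, -0.0590)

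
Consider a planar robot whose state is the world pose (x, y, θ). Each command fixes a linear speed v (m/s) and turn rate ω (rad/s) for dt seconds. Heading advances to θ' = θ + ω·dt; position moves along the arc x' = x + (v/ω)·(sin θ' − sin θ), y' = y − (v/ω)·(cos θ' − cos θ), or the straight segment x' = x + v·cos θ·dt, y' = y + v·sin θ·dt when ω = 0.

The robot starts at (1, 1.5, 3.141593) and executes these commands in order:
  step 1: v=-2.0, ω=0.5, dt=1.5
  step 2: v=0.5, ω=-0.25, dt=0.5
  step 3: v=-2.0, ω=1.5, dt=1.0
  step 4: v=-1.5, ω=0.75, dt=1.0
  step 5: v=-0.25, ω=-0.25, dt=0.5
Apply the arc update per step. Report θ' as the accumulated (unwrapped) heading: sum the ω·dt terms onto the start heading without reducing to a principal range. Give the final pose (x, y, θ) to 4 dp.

step 1: θ'=3.8916 (R=-4.0000) → pose (3.7266, 2.5732, 3.8916)
step 2: θ'=3.7666 (R=-2.0000) → pose (3.5335, 2.4147, 3.7666)
step 3: θ'=5.2666 (R=-1.3333) → pose (3.8871, 4.1977, 5.2666)
step 4: θ'=6.0166 (R=-2.0000) → pose (2.7134, 5.0745, 6.0166)
step 5: θ'=5.8916 (R=1.0000) → pose (2.5951, 5.1149, 5.8916)

(2.5951, 5.1149, 5.8916)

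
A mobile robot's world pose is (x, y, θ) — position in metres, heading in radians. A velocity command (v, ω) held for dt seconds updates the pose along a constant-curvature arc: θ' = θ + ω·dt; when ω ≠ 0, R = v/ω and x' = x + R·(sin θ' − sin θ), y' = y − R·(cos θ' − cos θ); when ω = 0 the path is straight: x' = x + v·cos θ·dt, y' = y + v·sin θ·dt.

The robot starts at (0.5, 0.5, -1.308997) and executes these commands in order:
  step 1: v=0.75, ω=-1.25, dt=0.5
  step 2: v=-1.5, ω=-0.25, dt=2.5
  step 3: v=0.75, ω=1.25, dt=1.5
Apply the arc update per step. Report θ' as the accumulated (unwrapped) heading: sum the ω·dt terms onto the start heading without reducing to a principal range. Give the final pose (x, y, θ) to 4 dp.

step 1: θ'=-1.9340 (R=-0.6000) → pose (0.4813, 0.1315, -1.9340)
step 2: θ'=-2.5590 (R=6.0000) → pose (2.7887, 3.0102, -2.5590)
step 3: θ'=-0.6840 (R=0.6000) → pose (2.7397, 2.0441, -0.6840)

(2.7397, 2.0441, -0.6840)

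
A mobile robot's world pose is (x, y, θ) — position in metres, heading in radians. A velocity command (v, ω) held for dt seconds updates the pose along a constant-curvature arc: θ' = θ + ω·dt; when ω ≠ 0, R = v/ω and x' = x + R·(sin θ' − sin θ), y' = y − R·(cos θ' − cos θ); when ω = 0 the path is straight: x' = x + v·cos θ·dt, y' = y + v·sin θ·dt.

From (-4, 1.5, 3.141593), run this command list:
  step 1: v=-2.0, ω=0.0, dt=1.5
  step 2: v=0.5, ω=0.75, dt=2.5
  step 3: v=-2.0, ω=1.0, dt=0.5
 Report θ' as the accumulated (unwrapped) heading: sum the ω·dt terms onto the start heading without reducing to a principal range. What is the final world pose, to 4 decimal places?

(-2.1569, 1.4751, 5.5166)

step 1: θ'=3.1416 (straight) → pose (-1.0000, 1.5000, 3.1416)
step 2: θ'=5.0166 (R=0.6667) → pose (-1.6361, 0.6336, 5.0166)
step 3: θ'=5.5166 (R=-2.0000) → pose (-2.1569, 1.4751, 5.5166)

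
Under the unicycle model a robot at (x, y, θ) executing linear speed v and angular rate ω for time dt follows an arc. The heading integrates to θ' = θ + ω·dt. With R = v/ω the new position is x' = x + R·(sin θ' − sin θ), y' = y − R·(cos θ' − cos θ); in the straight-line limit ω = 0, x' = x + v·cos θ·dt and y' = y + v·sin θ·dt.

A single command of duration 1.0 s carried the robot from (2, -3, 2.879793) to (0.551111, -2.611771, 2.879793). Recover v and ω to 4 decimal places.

v = 1.5000, ω = 0.0000

Δθ = 2.879793 − 2.879793 = 0.000000
ω = Δθ/dt = 0.000000/1.0 = 0.0000
ω = 0 → v = (Δx·cos θ + Δy·sin θ)/dt = 1.5000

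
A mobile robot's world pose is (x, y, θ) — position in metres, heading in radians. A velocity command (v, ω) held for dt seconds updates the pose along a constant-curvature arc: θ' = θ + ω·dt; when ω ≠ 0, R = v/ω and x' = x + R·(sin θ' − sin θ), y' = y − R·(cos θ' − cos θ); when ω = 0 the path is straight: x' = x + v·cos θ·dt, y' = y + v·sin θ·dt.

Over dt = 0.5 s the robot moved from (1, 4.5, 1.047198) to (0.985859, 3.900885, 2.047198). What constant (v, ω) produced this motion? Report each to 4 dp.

Δθ = 2.047198 − 1.047198 = 1.000000
ω = Δθ/dt = 1.000000/0.5 = 2.0000
R = −Δy/(cos θ' − cos θ) = -0.6250
v = R·ω = -0.6250·2.0000 = -1.2500

v = -1.2500, ω = 2.0000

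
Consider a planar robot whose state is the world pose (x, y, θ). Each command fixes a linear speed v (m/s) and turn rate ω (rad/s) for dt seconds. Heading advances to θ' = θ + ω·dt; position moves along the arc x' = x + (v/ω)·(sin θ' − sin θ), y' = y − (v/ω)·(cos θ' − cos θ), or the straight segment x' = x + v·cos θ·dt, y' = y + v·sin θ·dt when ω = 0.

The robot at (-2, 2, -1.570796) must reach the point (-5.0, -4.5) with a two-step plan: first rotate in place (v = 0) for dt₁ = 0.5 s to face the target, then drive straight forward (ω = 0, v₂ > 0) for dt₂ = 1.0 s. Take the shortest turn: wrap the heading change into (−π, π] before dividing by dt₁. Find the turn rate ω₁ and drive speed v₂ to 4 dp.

heading to target = atan2(-4.5−2, -5−-2) = -2.0032
Δθ = wrap(-2.0032 − -1.5708) = -0.4324; ω₁ = Δθ/dt₁ = -0.8648
distance = √((-5−-2)² + (-4.5−2)²) = 7.1589; v₂ = distance/dt₂ = 7.1589

ω₁ = -0.8648, v₂ = 7.1589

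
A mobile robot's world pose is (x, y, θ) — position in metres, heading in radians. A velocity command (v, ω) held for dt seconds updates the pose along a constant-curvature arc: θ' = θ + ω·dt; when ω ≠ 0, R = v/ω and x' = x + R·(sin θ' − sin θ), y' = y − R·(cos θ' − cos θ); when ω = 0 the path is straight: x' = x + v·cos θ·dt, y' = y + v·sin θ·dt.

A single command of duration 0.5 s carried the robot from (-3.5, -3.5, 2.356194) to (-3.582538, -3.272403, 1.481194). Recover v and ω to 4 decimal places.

Δθ = 1.481194 − 2.356194 = -0.875000
ω = Δθ/dt = -0.875000/0.5 = -1.7500
R = −Δy/(cos θ' − cos θ) = -0.2857
v = R·ω = -0.2857·-1.7500 = 0.5000

v = 0.5000, ω = -1.7500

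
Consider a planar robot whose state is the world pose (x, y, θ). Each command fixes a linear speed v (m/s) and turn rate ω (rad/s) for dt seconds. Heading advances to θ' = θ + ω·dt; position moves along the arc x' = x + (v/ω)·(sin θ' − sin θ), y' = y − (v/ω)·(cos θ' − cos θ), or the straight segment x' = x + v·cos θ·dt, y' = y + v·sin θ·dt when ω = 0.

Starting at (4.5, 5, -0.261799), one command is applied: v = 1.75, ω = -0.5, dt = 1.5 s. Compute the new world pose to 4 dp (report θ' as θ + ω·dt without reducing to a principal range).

(6.5614, 3.4754, -1.0118)

θ' = -0.2618 + -0.5·1.5 = -1.0118
R = v/ω = 1.75/-0.5 = -3.5000
x' = 4.5 + -3.5000·(sin -1.0118 − sin -0.2618) = 6.5614
y' = 5 − -3.5000·(cos -1.0118 − cos -0.2618) = 3.4754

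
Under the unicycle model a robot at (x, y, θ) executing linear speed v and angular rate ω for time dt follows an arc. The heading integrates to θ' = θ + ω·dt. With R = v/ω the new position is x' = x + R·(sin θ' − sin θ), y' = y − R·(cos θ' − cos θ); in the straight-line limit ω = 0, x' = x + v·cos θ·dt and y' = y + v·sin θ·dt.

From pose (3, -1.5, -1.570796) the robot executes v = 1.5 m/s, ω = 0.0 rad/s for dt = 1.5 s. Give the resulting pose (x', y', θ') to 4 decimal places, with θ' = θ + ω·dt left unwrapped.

(3.0000, -3.7500, -1.5708)

θ' = -1.5708 + 0.0·1.5 = -1.5708
ω = 0 → straight: x' = 3 + 1.5·cos(-1.5708)·1.5 = 3.0000
y' = -1.5 + 1.5·sin(-1.5708)·1.5 = -3.7500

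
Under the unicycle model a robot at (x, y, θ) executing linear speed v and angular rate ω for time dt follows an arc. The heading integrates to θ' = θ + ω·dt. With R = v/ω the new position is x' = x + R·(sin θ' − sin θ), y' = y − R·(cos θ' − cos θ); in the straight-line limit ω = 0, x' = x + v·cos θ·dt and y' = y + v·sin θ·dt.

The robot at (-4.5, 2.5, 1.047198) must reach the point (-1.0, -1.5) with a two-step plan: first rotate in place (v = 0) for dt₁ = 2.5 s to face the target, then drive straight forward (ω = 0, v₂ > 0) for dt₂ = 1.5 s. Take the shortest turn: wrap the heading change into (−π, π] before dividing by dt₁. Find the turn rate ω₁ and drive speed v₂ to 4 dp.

heading to target = atan2(-1.5−2.5, -1−-4.5) = -0.8520
Δθ = wrap(-0.8520 − 1.0472) = -1.8992; ω₁ = Δθ/dt₁ = -0.7597
distance = √((-1−-4.5)² + (-1.5−2.5)²) = 5.3151; v₂ = distance/dt₂ = 3.5434

ω₁ = -0.7597, v₂ = 3.5434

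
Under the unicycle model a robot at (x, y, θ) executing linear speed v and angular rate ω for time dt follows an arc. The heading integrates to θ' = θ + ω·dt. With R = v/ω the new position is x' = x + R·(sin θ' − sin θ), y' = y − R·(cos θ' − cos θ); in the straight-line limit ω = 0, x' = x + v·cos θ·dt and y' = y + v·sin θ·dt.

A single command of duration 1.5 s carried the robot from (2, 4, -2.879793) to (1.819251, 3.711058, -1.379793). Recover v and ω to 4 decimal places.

Δθ = -1.379793 − -2.879793 = 1.500000
ω = Δθ/dt = 1.500000/1.5 = 1.0000
R = −Δy/(cos θ' − cos θ) = 0.2500
v = R·ω = 0.2500·1.0000 = 0.2500

v = 0.2500, ω = 1.0000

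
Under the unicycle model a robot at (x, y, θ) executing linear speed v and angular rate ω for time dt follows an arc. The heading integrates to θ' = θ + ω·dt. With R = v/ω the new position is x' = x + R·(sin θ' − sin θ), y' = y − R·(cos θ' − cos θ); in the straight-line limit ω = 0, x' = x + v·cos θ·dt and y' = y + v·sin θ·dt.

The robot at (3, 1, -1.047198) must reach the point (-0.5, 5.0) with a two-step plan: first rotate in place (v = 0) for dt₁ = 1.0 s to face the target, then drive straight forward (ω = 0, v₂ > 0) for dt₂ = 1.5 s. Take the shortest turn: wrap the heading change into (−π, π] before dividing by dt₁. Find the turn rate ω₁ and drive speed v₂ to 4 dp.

heading to target = atan2(5−1, -0.5−3) = 2.2896
Δθ = wrap(2.2896 − -1.0472) = -2.9464; ω₁ = Δθ/dt₁ = -2.9464
distance = √((-0.5−3)² + (5−1)²) = 5.3151; v₂ = distance/dt₂ = 3.5434

ω₁ = -2.9464, v₂ = 3.5434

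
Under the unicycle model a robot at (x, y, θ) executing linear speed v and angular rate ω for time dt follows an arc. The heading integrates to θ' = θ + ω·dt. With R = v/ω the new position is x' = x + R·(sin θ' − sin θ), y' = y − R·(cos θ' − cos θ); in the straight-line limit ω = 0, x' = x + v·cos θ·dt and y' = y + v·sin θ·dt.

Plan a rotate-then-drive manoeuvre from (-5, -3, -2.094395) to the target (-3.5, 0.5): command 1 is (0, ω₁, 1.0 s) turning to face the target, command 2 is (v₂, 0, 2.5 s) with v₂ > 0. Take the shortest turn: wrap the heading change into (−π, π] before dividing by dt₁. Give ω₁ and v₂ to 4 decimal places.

ω₁ = -3.0229, v₂ = 1.5232

heading to target = atan2(0.5−-3, -3.5−-5) = 1.1659
Δθ = wrap(1.1659 − -2.0944) = -3.0229; ω₁ = Δθ/dt₁ = -3.0229
distance = √((-3.5−-5)² + (0.5−-3)²) = 3.8079; v₂ = distance/dt₂ = 1.5232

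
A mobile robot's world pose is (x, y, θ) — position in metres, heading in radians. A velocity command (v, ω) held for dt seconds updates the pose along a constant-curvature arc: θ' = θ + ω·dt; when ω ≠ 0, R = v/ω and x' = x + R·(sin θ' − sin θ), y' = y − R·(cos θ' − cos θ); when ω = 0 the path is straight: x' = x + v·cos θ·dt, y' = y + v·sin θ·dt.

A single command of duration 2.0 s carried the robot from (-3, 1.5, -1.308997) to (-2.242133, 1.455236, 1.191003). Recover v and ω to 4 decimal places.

Δθ = 1.191003 − -1.308997 = 2.500000
ω = Δθ/dt = 2.500000/2.0 = 1.2500
R = Δx/(sin θ' − sin θ) = 0.4000
v = R·ω = 0.4000·1.2500 = 0.5000

v = 0.5000, ω = 1.2500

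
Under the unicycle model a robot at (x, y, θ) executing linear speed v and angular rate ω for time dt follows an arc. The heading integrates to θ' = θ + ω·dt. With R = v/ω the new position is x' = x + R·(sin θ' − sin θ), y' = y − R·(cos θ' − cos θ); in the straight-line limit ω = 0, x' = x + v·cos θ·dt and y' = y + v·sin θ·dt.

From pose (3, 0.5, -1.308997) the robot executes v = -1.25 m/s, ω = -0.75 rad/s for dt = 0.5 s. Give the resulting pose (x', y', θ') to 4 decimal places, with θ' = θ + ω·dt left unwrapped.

(2.9539, 1.1196, -1.6840)

θ' = -1.3090 + -0.75·0.5 = -1.6840
R = v/ω = -1.25/-0.75 = 1.6667
x' = 3 + 1.6667·(sin -1.6840 − sin -1.3090) = 2.9539
y' = 0.5 − 1.6667·(cos -1.6840 − cos -1.3090) = 1.1196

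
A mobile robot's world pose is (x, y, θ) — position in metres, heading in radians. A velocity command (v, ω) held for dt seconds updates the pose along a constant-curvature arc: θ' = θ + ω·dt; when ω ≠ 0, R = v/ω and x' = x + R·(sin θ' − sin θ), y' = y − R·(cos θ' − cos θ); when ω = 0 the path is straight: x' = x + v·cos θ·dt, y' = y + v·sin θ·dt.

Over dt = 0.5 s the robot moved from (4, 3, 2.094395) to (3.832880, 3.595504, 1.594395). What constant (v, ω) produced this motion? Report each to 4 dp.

v = 1.2500, ω = -1.0000

Δθ = 1.594395 − 2.094395 = -0.500000
ω = Δθ/dt = -0.500000/0.5 = -1.0000
R = −Δy/(cos θ' − cos θ) = -1.2500
v = R·ω = -1.2500·-1.0000 = 1.2500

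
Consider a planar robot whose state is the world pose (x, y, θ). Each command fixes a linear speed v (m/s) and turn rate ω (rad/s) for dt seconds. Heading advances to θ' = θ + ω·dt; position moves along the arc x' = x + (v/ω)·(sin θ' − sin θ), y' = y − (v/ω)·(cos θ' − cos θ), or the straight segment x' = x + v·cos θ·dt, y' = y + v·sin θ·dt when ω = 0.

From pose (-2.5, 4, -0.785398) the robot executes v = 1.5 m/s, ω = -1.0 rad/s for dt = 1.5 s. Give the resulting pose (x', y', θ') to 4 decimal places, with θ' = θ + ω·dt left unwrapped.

(-2.4276, 1.9564, -2.2854)

θ' = -0.7854 + -1.0·1.5 = -2.2854
R = v/ω = 1.5/-1.0 = -1.5000
x' = -2.5 + -1.5000·(sin -2.2854 − sin -0.7854) = -2.4276
y' = 4 − -1.5000·(cos -2.2854 − cos -0.7854) = 1.9564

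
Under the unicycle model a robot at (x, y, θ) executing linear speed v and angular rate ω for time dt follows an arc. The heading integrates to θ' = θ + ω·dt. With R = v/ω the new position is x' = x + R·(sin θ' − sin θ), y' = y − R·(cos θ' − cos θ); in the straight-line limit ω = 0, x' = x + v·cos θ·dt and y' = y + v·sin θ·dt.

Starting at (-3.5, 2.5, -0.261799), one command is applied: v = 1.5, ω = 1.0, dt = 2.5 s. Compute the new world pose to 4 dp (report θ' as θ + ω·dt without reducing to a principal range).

θ' = -0.2618 + 1.0·2.5 = 2.2382
R = v/ω = 1.5/1.0 = 1.5000
x' = -3.5 + 1.5000·(sin 2.2382 − sin -0.2618) = -1.9336
y' = 2.5 − 1.5000·(cos 2.2382 − cos -0.2618) = 4.8773

(-1.9336, 4.8773, 2.2382)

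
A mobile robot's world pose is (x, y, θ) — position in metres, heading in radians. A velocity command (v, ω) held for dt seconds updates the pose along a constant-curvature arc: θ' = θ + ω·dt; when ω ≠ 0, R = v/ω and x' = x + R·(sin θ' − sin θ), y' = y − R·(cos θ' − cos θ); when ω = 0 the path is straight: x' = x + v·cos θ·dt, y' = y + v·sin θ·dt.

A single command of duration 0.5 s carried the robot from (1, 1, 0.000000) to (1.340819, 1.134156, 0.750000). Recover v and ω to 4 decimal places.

v = 0.7500, ω = 1.5000

Δθ = 0.750000 − 0.000000 = 0.750000
ω = Δθ/dt = 0.750000/0.5 = 1.5000
R = Δx/(sin θ' − sin θ) = 0.5000
v = R·ω = 0.5000·1.5000 = 0.7500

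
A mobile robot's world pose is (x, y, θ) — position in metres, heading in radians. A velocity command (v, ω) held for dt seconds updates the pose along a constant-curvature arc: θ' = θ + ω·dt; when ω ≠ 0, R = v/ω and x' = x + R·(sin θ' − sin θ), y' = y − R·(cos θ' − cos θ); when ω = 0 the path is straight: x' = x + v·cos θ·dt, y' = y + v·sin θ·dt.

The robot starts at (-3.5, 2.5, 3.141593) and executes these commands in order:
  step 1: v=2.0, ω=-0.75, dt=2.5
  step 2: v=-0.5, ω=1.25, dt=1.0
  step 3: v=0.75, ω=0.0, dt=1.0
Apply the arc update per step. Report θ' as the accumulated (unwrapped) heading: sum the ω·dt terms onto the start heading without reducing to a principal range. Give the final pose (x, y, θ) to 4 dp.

(-6.5049, 5.9600, 2.5166)

step 1: θ'=1.2666 (R=-2.6667) → pose (-6.0442, 5.9654, 1.2666)
step 2: θ'=2.5166 (R=-0.4000) → pose (-5.8966, 5.5212, 2.5166)
step 3: θ'=2.5166 (straight) → pose (-6.5049, 5.9600, 2.5166)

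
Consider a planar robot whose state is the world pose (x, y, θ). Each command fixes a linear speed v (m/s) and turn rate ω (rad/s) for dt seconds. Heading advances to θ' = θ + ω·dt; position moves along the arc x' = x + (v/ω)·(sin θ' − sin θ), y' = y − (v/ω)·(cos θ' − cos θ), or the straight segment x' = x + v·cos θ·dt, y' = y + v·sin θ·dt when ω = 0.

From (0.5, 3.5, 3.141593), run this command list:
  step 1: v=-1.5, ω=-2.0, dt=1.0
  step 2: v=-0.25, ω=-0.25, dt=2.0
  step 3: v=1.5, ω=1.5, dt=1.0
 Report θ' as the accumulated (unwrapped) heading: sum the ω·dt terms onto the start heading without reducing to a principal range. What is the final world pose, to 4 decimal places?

step 1: θ'=1.1416 (R=0.7500) → pose (1.1820, 2.4379, 1.1416)
step 2: θ'=0.6416 (R=1.0000) → pose (0.8711, 2.0529, 0.6416)
step 3: θ'=2.1416 (R=1.0000) → pose (1.1141, 3.3943, 2.1416)

(1.1141, 3.3943, 2.1416)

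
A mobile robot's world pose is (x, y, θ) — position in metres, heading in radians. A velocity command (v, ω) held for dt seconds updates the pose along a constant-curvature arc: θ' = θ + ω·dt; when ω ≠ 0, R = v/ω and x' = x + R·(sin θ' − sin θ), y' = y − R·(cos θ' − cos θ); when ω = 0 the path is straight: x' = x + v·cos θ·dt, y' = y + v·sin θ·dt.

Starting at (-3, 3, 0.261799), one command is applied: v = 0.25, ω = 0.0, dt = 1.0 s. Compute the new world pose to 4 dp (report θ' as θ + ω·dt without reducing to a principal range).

(-2.7585, 3.0647, 0.2618)

θ' = 0.2618 + 0.0·1.0 = 0.2618
ω = 0 → straight: x' = -3 + 0.25·cos(0.2618)·1.0 = -2.7585
y' = 3 + 0.25·sin(0.2618)·1.0 = 3.0647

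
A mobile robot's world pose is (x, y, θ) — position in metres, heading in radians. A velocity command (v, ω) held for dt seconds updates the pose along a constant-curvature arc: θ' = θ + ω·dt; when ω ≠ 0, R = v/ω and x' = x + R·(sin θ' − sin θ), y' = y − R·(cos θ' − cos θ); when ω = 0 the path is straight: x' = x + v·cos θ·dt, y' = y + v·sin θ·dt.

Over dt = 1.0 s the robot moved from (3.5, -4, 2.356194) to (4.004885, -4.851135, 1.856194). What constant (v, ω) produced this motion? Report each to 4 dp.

v = -1.0000, ω = -0.5000

Δθ = 1.856194 − 2.356194 = -0.500000
ω = Δθ/dt = -0.500000/1.0 = -0.5000
R = −Δy/(cos θ' − cos θ) = 2.0000
v = R·ω = 2.0000·-0.5000 = -1.0000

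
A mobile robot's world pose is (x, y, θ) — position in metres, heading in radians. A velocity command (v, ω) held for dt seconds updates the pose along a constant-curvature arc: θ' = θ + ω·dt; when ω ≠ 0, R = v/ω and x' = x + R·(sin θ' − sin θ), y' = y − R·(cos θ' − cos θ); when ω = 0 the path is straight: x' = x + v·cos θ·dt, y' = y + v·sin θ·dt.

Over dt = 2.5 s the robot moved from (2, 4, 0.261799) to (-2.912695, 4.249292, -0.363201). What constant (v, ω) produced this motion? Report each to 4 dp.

Δθ = -0.363201 − 0.261799 = -0.625000
ω = Δθ/dt = -0.625000/2.5 = -0.2500
R = Δx/(sin θ' − sin θ) = 8.0000
v = R·ω = 8.0000·-0.2500 = -2.0000

v = -2.0000, ω = -0.2500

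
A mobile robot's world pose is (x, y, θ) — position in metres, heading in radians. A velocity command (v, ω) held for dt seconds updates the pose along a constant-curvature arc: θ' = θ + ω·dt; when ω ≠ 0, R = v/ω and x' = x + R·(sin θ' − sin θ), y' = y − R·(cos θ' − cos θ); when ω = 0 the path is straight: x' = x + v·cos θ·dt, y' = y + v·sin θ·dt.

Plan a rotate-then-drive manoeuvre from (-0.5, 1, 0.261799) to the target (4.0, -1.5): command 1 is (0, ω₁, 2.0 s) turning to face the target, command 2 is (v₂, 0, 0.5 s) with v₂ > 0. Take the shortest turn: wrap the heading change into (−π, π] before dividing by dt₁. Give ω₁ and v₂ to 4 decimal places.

ω₁ = -0.3844, v₂ = 10.2956

heading to target = atan2(-1.5−1, 4−-0.5) = -0.5071
Δθ = wrap(-0.5071 − 0.2618) = -0.7689; ω₁ = Δθ/dt₁ = -0.3844
distance = √((4−-0.5)² + (-1.5−1)²) = 5.1478; v₂ = distance/dt₂ = 10.2956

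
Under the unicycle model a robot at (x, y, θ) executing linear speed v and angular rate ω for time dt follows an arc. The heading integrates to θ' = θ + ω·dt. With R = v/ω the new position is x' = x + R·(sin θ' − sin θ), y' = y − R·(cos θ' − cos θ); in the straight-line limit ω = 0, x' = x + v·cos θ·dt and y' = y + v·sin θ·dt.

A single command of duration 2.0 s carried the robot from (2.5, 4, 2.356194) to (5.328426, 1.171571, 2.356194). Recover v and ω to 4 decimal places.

v = -2.0000, ω = 0.0000

Δθ = 2.356194 − 2.356194 = 0.000000
ω = Δθ/dt = 0.000000/2.0 = 0.0000
ω = 0 → v = (Δx·cos θ + Δy·sin θ)/dt = -2.0000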